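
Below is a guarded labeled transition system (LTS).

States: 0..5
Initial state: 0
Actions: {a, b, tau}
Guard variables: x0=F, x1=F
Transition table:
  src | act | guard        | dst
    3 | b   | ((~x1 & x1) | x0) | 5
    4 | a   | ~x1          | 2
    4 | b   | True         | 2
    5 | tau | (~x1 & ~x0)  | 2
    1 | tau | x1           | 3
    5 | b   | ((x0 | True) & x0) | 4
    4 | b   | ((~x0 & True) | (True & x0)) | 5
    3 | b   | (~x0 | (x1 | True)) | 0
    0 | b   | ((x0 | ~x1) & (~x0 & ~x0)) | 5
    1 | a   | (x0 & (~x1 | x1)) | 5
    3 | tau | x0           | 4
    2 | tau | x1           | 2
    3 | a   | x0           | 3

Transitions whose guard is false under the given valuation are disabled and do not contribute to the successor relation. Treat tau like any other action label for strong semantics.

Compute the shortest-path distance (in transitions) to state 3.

Answer: UNREACHABLE

Trace:
Breadth-first toward 3:
  depth 0: {0}
  depth 1: {5}
  depth 2: {2}
3 never appears.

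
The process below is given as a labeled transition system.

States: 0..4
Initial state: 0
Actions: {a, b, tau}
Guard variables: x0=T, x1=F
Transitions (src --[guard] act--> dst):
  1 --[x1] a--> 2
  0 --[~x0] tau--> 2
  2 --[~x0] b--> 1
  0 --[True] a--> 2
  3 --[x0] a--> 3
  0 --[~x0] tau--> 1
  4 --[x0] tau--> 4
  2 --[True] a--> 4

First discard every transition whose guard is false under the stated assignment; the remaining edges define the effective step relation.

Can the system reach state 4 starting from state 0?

Guard filter leaves 4 enabled edge(s).
L0 = {0}
L1 = {2}  now seen {0,2}
L2 = {4}  now seen {0,2,4}
Reachable = {0,2,4}
Path to 4: a·a

Answer: REACHABLE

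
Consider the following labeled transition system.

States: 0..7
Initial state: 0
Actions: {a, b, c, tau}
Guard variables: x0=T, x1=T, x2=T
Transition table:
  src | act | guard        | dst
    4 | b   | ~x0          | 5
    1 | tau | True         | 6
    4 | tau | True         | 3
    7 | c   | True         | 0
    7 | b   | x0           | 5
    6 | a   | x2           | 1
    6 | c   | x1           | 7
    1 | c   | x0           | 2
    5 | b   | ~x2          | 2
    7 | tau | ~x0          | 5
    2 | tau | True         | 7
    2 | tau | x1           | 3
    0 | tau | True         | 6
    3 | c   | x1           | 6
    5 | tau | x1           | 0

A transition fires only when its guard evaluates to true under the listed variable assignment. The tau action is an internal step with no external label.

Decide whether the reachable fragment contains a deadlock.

Answer: DEADLOCK-FREE

Working:
Reachable = {0,1,2,3,5,6,7}
  0: tau→6  [deg 1]
  1: c→2  tau→6  [deg 2]
  2: tau→3  tau→7  [deg 2]
  3: c→6  [deg 1]
  5: tau→0  [deg 1]
  6: a→1  c→7  [deg 2]
  7: b→5  c→0  [deg 2]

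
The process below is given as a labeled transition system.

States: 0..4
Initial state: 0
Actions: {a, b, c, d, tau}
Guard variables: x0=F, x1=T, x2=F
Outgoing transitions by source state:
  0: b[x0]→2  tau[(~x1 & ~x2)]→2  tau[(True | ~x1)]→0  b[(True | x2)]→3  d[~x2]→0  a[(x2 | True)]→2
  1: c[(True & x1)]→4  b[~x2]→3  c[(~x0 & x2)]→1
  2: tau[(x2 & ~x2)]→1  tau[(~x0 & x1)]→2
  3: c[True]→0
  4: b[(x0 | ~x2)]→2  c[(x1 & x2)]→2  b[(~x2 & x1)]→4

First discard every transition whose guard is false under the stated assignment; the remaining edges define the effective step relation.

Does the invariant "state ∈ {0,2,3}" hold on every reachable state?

Answer: INVARIANT HOLDS

Analysis:
Allowed set {0,2,3}
Reach set: {0,2,3}
  0: ok
  2: ok
  3: ok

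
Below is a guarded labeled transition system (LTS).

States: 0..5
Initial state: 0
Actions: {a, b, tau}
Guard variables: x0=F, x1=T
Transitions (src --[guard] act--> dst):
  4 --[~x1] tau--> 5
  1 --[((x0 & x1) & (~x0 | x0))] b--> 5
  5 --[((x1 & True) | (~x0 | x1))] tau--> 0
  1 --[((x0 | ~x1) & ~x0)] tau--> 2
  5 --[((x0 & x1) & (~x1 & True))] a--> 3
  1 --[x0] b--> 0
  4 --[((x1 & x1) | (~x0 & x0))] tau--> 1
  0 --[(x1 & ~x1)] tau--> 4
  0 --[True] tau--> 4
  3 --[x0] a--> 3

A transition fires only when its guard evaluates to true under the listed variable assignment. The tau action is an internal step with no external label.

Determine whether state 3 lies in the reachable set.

Answer: UNREACHABLE

Working:
Guard filter leaves 3 enabled edge(s).
depth 0: {0}
depth 1: {4}  cumulative {0,4}
depth 2: {1}  cumulative {0,1,4}
Reachable = {0,1,4}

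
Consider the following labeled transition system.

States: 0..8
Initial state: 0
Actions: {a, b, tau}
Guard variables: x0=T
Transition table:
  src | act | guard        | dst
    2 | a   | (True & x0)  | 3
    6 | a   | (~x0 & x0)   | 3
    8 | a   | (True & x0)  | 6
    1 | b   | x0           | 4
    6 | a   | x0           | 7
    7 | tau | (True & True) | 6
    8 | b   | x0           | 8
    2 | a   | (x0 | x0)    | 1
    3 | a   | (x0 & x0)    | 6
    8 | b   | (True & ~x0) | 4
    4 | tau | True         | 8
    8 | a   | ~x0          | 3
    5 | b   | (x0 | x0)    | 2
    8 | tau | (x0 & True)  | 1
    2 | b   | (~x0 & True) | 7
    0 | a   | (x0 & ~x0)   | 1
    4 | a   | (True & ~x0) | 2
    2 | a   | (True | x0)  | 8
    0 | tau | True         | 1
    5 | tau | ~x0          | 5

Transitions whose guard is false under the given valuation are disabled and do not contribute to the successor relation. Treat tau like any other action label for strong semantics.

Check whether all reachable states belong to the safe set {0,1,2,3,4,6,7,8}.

Allowed set {0,1,2,3,4,6,7,8}
R = {0,1,4,6,7,8}
  0: ✓
  1: ✓
  4: ✓
  6: ✓
  7: ✓
  8: ✓

Answer: INVARIANT HOLDS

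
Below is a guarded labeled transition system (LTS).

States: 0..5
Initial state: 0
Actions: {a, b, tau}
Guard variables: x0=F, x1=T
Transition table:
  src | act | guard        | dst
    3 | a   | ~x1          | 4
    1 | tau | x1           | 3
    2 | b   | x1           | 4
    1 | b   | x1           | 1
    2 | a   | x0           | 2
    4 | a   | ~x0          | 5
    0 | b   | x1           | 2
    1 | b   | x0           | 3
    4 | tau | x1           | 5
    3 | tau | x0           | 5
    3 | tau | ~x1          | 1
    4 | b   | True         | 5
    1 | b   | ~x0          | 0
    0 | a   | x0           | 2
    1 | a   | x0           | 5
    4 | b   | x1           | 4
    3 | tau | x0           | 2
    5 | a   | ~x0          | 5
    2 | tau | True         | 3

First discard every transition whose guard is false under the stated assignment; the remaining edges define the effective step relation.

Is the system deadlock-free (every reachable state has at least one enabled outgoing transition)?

Answer: DEADLOCK at state 3

Working:
Reach set: {0,2,3,4,5}
  0: b→2  [1 exit(s)]
  2: b→4  tau→3  [2 exit(s)]
  3: ∅  [STUCK]
  4: a→5  b→4  b→5  tau→5  [4 exit(s)]
  5: a→5  [1 exit(s)]
Path to 3: b·tau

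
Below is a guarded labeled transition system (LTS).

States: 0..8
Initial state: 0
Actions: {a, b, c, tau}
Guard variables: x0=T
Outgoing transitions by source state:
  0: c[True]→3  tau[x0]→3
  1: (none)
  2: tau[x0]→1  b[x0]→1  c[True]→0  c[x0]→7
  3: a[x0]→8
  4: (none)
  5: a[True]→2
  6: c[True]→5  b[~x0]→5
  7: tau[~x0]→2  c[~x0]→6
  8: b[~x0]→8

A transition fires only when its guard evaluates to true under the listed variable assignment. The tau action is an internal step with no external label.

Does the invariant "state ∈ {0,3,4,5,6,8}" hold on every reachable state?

Allowed set {0,3,4,5,6,8}
R = {0,3,8}
  0: ok
  3: ok
  8: ok

Answer: INVARIANT HOLDS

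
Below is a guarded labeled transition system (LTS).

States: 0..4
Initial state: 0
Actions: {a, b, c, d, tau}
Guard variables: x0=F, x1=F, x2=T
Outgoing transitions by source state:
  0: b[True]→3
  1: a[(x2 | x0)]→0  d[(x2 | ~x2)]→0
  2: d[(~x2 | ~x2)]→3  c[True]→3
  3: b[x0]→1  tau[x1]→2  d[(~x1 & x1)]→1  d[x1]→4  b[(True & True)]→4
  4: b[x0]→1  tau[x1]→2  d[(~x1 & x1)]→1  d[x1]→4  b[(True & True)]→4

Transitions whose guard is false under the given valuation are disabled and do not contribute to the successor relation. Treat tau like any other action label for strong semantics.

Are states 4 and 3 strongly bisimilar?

Bisimulation quotient by refinement:
  P[0] = {{0,1,2,3,4}}
  P[1] = {{0,3,4},{1},{2}}
3 equivalence class(es) (converged in 2)
[4]={0,3,4}  [3]={0,3,4}

Answer: BISIMILAR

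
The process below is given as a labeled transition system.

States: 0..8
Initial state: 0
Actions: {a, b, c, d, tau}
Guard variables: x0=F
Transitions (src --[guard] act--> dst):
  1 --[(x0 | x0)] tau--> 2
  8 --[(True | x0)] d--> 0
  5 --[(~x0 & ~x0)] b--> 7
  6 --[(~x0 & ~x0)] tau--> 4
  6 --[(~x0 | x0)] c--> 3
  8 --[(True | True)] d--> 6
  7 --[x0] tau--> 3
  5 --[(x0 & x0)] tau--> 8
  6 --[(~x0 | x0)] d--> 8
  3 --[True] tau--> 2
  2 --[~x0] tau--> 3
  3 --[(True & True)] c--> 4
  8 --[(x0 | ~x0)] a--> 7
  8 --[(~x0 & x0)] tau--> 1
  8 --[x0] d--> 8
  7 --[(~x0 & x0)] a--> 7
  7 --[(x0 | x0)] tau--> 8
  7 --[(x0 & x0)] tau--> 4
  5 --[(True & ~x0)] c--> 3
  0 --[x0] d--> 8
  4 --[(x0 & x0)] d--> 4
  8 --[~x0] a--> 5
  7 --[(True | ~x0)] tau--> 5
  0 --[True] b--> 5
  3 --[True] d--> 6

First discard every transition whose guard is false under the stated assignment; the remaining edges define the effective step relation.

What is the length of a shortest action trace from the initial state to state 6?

Answer: 3

Analysis:
Breadth-first toward 6:
  Layer 0: {0}
  Layer 1: {5}
  Layer 2: {3,7}
  Layer 3: {2,4,6}
6 enters at depth 3; path b·c·d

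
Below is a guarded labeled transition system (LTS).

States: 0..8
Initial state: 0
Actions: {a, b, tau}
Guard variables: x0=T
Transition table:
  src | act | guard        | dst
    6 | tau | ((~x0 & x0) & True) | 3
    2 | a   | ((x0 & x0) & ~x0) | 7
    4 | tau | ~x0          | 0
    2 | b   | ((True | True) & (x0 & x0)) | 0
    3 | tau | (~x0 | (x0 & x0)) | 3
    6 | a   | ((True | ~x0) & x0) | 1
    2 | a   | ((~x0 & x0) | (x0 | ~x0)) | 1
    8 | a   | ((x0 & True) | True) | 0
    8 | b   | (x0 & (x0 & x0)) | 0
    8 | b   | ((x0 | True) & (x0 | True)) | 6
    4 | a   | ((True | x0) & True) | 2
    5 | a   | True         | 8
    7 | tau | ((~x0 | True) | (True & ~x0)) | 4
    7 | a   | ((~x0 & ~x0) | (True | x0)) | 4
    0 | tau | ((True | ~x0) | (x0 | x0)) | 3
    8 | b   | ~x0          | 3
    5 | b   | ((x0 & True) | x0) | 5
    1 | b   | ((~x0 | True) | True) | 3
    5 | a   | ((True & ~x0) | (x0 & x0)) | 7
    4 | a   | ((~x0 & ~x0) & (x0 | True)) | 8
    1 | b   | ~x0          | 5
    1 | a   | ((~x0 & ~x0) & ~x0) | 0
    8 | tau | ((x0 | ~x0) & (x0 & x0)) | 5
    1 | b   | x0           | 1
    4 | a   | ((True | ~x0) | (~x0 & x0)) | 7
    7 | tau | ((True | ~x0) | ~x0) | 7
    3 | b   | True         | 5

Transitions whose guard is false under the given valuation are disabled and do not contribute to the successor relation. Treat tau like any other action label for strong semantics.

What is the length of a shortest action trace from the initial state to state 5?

Answer: 2

Analysis:
Breadth-first toward 5:
  Layer 0: {0}
  Layer 1: {3}
  Layer 2: {5}
depth(5)=2, e.g. tau·b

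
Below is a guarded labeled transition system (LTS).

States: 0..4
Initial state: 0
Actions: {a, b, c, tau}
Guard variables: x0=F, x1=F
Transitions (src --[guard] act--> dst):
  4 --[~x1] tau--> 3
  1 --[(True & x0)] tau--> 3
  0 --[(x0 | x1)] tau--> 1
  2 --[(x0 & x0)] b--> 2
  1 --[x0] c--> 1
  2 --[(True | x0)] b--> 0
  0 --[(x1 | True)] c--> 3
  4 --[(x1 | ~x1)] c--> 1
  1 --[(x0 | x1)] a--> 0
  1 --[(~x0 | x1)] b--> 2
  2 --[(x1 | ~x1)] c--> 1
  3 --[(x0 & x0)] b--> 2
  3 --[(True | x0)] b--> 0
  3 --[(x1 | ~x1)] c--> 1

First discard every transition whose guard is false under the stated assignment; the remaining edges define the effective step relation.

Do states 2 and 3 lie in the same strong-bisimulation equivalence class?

Compute ~ classes (split until stable):
  π0 = {{0,1,2,3,4}}
  π1 = {{0},{1},{2,3},{4}}
stable after 2 split(s): 4 block(s)
[2]={2,3}  [3]={2,3}

Answer: BISIMILAR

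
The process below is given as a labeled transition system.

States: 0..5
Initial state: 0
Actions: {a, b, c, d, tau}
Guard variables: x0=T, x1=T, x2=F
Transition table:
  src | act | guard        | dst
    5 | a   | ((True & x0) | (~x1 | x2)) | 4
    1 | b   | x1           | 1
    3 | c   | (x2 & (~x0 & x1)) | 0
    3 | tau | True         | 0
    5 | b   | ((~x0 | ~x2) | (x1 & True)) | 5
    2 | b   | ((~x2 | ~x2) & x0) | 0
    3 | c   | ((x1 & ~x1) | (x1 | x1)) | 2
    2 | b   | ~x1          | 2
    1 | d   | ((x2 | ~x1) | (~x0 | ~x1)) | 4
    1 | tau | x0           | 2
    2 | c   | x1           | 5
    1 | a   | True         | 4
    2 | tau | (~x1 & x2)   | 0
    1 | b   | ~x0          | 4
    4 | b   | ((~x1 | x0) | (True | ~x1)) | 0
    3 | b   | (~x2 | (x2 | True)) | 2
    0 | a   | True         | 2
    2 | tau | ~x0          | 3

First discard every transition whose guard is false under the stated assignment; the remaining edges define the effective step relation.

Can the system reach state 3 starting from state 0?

Guard filter leaves 12 enabled edge(s).
depth 0: {0}
depth 1: {2}  now seen {0,2}
depth 2: {5}  now seen {0,2,5}
depth 3: {4}  now seen {0,2,4,5}
R = {0,2,4,5}

Answer: UNREACHABLE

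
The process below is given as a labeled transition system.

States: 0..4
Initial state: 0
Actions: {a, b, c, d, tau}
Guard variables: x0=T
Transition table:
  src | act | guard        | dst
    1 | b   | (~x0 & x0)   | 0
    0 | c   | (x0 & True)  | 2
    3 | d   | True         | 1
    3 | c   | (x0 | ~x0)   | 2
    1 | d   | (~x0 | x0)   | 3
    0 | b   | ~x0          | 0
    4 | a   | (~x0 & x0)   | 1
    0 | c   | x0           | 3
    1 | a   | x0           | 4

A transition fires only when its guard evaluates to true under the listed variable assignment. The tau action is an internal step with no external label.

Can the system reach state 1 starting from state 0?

Answer: REACHABLE

Working:
After dropping false guards: 6 live edges.
L0 = {0}
L1 = {2,3}  cumulative {0,2,3}
L2 = {1}  cumulative {0,1,2,3}
L3 = {4}  cumulative {0,1,2,3,4}
R = {0,1,2,3,4}
witness 1: c·d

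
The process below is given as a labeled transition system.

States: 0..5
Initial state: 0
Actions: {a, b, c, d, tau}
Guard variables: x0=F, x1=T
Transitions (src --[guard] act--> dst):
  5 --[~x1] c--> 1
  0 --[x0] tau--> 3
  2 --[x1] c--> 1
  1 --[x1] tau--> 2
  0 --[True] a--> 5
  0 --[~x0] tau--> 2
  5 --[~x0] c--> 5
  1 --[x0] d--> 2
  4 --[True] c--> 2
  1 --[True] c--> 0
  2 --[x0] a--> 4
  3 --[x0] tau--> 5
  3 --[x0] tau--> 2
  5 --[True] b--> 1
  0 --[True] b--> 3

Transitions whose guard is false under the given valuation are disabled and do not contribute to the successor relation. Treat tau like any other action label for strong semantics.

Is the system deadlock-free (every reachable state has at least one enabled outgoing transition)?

Reach set: {0,1,2,3,5}
  0: a→5  b→3  tau→2  [deg 3]
  1: c→0  tau→2  [deg 2]
  2: c→1  [deg 1]
  3: ∅  [deadlock]
  5: b→1  c→5  [deg 2]
trace reaching 3: b

Answer: DEADLOCK at state 3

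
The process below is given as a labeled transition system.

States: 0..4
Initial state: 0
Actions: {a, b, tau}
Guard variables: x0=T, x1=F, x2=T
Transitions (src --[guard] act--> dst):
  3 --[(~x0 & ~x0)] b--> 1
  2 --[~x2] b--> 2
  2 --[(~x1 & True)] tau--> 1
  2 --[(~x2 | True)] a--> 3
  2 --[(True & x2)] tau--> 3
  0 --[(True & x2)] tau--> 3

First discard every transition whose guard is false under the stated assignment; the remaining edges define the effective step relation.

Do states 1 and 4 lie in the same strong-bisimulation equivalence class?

Bisimulation quotient by refinement:
  round 0: {{0,1,2,3,4}}
  round 1: {{0},{1,3,4},{2}}
stable after 2 split(s): 3 block(s)
[1]={1,3,4}  [4]={1,3,4}

Answer: BISIMILAR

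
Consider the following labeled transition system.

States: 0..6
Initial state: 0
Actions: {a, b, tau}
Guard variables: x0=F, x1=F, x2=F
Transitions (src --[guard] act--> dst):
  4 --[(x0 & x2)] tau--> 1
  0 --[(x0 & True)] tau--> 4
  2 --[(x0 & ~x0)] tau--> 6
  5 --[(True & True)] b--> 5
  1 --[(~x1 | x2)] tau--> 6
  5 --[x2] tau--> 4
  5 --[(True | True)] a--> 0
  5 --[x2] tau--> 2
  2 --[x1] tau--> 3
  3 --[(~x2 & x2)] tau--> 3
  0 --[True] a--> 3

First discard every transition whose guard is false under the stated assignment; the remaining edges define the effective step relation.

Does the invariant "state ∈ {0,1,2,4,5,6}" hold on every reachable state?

Safe = {0,1,2,4,5,6}
Reach set: {0,3}
  0: ✓
  3: outside
reach 3 via a — violates

Answer: INVARIANT VIOLATED at state 3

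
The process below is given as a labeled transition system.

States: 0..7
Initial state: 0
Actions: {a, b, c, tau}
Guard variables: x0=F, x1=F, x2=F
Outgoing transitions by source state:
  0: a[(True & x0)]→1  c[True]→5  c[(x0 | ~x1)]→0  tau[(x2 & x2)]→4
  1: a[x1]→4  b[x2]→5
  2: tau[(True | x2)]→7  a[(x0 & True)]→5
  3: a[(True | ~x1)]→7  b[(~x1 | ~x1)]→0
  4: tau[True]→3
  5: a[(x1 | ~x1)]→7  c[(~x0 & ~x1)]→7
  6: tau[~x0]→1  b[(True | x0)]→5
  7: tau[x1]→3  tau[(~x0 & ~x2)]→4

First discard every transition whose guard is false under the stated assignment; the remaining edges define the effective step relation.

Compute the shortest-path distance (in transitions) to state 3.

Layered search for 3:
  depth 0: {0}
  depth 1: {5}
  depth 2: {7}
  depth 3: {4}
  depth 4: {3}
depth(3)=4, e.g. c·a·tau·tau

Answer: 4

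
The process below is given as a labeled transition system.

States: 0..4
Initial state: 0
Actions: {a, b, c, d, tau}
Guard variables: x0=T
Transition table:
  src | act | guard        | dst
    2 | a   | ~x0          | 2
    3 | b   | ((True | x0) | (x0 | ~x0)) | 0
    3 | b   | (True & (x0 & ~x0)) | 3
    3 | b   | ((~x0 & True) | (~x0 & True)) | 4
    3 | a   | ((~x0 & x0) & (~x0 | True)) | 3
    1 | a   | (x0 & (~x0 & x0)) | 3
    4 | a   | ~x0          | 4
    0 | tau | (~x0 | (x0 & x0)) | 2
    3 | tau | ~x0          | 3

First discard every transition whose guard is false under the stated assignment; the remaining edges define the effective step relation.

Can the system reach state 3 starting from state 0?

Guard filter leaves 2 enabled edge(s).
L0 = {0}
L1 = {2}  cumulative {0,2}
Reachable = {0,2}

Answer: UNREACHABLE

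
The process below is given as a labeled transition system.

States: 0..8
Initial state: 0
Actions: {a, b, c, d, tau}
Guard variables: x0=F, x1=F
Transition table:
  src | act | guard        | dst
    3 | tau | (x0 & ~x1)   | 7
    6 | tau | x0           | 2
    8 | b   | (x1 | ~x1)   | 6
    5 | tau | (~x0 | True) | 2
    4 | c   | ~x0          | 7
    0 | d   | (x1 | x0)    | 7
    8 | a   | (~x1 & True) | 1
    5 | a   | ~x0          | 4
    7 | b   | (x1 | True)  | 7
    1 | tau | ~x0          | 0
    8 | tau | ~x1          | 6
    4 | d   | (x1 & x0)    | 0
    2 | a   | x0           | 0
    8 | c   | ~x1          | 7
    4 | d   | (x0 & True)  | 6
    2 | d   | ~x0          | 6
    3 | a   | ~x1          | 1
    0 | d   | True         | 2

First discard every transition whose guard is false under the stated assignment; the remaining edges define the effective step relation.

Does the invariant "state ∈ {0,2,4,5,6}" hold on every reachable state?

Answer: INVARIANT HOLDS

Working:
Safe = {0,2,4,5,6}
Reachable = {0,2,6}
  0: ✓
  2: ✓
  6: ✓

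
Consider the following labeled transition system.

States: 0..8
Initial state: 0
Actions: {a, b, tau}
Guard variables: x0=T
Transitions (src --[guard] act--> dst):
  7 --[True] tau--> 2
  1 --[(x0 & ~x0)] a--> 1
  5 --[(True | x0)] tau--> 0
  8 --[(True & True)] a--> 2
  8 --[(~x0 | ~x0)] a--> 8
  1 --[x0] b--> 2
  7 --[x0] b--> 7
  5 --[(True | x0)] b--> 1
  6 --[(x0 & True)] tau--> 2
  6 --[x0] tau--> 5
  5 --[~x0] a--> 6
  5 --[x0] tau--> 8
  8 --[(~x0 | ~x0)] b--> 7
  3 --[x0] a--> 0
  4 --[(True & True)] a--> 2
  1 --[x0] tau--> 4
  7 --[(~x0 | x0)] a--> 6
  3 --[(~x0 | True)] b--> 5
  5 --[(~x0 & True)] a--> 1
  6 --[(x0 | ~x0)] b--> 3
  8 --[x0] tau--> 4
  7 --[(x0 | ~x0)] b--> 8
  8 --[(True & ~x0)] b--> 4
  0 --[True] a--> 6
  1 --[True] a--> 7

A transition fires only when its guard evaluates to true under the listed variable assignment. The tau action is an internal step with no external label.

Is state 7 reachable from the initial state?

Answer: REACHABLE

Working:
19 transition(s) survive guard evaluation.
Layer 0: {0}
Layer 1: {6}  now seen {0,6}
Layer 2: {2,3,5}  now seen {0,2,3,5,6}
Layer 3: {1,8}  now seen {0,1,2,3,5,6,8}
Layer 4: {4,7}  now seen {0,1,2,3,4,5,6,7,8}
Reach set: {0,1,2,3,4,5,6,7,8}
Path to 7: a·tau·b·a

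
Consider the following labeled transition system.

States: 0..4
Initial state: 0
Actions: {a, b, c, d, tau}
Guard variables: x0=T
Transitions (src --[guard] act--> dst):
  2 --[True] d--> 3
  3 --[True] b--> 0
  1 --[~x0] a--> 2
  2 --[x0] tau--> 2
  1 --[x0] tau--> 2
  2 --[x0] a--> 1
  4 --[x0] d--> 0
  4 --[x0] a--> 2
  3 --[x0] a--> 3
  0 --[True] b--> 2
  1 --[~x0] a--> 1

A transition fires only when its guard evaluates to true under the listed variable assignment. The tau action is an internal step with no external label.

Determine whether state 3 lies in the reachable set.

After dropping false guards: 9 live edges.
depth 0: {0}
depth 1: {2}  total {0,2}
depth 2: {1,3}  total {0,1,2,3}
Reachable = {0,1,2,3}
trace reaching 3: b·d

Answer: REACHABLE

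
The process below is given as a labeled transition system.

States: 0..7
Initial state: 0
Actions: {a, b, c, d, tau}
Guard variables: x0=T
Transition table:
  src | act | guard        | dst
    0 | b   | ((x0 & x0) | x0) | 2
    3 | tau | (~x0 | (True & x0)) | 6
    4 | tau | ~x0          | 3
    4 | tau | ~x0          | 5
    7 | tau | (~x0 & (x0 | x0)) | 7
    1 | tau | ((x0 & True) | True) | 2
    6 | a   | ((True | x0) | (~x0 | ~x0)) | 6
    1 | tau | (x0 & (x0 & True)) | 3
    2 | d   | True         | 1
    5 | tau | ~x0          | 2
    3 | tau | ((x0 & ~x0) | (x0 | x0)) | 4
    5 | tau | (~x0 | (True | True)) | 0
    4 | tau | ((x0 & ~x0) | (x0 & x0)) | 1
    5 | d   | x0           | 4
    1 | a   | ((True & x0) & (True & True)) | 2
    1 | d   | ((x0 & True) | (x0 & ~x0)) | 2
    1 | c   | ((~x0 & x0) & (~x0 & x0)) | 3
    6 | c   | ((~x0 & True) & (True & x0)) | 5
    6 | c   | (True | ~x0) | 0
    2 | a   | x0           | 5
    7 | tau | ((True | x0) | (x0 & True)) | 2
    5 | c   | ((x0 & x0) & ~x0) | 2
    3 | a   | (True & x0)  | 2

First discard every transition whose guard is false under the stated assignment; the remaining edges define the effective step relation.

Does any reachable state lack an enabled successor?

R = {0,1,2,3,4,5,6}
  0: b→2  [1 exit(s)]
  1: a→2  d→2  tau→2  tau→3  [4 exit(s)]
  2: a→5  d→1  [2 exit(s)]
  3: a→2  tau→4  tau→6  [3 exit(s)]
  4: tau→1  [1 exit(s)]
  5: d→4  tau→0  [2 exit(s)]
  6: a→6  c→0  [2 exit(s)]

Answer: DEADLOCK-FREE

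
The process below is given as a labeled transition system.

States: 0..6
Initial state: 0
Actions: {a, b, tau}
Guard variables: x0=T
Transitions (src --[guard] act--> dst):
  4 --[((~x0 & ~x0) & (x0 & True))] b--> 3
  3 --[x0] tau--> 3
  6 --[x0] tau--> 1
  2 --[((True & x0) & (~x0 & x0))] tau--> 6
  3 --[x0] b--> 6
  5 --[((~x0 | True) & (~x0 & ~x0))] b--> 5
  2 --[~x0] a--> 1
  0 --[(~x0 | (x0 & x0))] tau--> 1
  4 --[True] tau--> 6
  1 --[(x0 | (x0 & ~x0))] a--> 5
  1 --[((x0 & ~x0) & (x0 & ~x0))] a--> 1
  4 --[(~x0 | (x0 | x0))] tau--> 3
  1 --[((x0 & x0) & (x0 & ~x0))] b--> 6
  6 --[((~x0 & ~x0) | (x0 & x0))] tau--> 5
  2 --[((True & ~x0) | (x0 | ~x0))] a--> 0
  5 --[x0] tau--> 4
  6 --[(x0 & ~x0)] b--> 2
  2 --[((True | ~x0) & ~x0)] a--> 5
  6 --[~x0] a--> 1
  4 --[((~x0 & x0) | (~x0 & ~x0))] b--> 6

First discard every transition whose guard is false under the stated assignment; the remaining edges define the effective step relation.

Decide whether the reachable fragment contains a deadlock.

Answer: DEADLOCK-FREE

Analysis:
Reach set: {0,1,3,4,5,6}
  0: tau→1  [1 out]
  1: a→5  [1 out]
  3: b→6  tau→3  [2 out]
  4: tau→3  tau→6  [2 out]
  5: tau→4  [1 out]
  6: tau→1  tau→5  [2 out]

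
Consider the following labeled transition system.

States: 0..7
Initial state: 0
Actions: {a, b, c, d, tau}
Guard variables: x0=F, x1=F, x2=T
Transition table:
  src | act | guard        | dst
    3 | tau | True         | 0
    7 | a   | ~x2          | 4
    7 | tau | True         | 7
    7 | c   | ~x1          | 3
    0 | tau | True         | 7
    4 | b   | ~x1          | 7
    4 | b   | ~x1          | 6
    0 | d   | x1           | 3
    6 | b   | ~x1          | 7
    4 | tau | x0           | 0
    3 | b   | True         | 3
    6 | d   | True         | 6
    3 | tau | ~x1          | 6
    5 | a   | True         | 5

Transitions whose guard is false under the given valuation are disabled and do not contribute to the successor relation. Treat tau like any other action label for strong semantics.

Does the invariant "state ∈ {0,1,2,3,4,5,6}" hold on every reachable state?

Allowed set {0,1,2,3,4,5,6}
R = {0,3,6,7}
  0: ok
  3: ok
  6: ok
  7: ✗ unsafe
reach 7 via tau — violates

Answer: INVARIANT VIOLATED at state 7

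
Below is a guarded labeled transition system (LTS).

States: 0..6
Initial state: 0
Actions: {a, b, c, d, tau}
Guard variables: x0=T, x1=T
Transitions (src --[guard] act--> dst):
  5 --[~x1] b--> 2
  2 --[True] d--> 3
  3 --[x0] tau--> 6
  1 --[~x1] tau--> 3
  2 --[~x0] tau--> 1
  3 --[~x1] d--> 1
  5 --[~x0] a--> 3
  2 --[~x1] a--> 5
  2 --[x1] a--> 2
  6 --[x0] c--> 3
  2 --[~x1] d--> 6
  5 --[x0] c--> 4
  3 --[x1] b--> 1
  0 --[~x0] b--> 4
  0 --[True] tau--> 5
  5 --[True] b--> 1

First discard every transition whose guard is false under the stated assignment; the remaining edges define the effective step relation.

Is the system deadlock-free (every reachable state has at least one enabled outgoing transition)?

Answer: DEADLOCK at state 1

Working:
Reach set: {0,1,4,5}
  0: tau→5  [1 exit(s)]
  1: ∅  [STUCK]
  4: ∅  [STUCK]
  5: b→1  c→4  [2 exit(s)]
witness 1: tau·b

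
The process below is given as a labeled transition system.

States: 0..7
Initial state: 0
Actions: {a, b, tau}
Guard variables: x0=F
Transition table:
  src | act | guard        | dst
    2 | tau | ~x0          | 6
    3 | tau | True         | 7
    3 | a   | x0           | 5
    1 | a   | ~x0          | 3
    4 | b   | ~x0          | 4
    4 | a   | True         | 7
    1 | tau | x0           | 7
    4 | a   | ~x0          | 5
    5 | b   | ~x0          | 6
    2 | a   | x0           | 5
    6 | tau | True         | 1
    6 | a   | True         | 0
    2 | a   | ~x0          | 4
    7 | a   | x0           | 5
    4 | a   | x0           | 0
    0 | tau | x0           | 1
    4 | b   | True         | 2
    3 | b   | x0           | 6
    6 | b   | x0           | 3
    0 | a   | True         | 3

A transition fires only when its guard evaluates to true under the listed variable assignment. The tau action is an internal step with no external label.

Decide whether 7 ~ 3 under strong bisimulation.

Compute ~ classes (split until stable):
  P[0] = {{0,1,2,3,4,5,6,7}}
  P[1] = {{0,1},{2,6},{3},{4},{5},{7}}
  P[2] = {{0,1},{2},{3},{4},{5},{6},{7}}
Fixed point at round 3; 7 class(es).
[7]={7}  [3]={3}

Answer: NOT BISIMILAR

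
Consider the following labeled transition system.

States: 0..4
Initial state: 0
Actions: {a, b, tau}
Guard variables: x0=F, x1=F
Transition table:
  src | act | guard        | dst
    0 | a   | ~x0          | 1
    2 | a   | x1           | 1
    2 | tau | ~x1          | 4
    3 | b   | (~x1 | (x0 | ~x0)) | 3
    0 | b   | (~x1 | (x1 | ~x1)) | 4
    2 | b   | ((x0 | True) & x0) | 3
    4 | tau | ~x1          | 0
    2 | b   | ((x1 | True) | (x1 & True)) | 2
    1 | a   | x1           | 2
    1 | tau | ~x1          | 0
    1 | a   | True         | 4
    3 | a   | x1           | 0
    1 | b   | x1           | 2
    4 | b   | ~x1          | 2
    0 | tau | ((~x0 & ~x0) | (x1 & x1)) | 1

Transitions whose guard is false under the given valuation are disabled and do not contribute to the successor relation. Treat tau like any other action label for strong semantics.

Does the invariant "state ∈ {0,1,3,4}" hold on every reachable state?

Answer: INVARIANT VIOLATED at state 2

Working:
Allowed set {0,1,3,4}
R = {0,1,2,4}
  0: ✓
  1: ✓
  2: ✗ unsafe
  4: ✓
reach 2 via b·b — violates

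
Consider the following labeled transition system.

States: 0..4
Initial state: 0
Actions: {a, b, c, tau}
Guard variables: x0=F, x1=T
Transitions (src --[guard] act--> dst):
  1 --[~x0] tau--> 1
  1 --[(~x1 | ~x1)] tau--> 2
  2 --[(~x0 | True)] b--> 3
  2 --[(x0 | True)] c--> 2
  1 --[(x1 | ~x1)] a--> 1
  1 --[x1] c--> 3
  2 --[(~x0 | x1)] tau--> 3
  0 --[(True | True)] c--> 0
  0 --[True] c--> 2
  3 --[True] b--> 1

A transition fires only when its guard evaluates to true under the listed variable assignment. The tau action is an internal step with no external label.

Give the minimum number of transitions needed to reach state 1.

Layered search for 1:
  depth 0: {0}
  depth 1: {2}
  depth 2: {3}
  depth 3: {1}
depth(1)=3, e.g. c·b·b

Answer: 3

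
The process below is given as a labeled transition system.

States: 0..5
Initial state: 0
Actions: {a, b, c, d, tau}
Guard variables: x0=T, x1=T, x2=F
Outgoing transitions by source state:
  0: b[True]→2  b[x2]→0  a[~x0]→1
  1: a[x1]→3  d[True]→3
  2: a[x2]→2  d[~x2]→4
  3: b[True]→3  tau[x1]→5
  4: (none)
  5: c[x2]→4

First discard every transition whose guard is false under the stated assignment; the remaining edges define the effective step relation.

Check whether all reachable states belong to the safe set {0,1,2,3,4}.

Inv-set: {0,1,2,3,4}
R = {0,2,4}
  0: ✓
  2: ✓
  4: ✓

Answer: INVARIANT HOLDS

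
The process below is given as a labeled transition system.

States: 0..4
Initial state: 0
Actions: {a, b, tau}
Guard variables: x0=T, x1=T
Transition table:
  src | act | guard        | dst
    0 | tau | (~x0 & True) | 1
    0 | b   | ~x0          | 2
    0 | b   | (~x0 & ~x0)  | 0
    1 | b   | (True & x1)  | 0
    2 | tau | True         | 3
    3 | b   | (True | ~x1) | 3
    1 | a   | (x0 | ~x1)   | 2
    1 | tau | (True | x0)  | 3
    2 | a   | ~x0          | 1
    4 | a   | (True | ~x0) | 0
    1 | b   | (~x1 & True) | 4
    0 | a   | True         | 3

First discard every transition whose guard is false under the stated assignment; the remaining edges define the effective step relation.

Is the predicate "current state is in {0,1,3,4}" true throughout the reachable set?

Answer: INVARIANT HOLDS

Trace:
Safe = {0,1,3,4}
Reachable = {0,3}
  0: safe
  3: safe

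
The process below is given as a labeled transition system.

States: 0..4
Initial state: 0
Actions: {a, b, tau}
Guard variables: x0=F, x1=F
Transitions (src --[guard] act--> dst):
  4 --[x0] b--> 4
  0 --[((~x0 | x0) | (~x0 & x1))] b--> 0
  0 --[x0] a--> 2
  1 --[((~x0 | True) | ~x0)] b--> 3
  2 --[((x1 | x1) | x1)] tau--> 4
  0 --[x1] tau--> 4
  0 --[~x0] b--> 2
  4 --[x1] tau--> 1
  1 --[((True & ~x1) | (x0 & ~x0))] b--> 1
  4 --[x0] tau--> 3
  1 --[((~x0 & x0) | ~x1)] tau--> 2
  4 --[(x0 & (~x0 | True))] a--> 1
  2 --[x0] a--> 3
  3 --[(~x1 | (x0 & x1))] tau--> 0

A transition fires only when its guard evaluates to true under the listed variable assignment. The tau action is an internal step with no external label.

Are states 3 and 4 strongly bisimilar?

Refine partition for ~:
  P[0] = {{0,1,2,3,4}}
  P[1] = {{0},{1},{2,4},{3}}
Fixed point at round 2; 4 class(es).
3∈{3}, 4∈{2,4}

Answer: NOT BISIMILAR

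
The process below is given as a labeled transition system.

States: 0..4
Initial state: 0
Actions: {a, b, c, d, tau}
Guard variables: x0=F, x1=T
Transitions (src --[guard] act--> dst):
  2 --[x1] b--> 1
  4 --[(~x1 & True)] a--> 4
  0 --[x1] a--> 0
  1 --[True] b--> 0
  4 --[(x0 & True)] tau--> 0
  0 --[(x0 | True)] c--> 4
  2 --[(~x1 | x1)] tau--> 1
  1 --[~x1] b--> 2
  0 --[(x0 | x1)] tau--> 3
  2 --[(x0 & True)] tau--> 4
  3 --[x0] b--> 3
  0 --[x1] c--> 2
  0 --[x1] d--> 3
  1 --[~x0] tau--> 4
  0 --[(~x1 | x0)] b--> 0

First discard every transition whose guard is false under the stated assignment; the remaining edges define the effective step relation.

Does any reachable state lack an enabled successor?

Answer: DEADLOCK at state 3

Working:
Reach set: {0,1,2,3,4}
  0: a→0  c→2  c→4  d→3  tau→3  [5 out]
  1: b→0  tau→4  [2 out]
  2: b→1  tau→1  [2 out]
  3: ∅  [no exit]
  4: ∅  [no exit]
Path to 3: tau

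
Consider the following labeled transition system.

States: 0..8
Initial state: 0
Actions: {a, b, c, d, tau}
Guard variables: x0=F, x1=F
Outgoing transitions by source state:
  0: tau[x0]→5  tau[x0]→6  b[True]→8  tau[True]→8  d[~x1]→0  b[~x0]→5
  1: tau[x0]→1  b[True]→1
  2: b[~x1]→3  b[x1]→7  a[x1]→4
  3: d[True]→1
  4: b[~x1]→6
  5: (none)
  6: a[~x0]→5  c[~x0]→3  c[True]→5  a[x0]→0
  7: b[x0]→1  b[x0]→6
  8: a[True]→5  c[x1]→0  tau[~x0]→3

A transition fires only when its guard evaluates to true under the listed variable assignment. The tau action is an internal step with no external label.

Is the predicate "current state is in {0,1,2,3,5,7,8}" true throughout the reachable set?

Answer: INVARIANT HOLDS

Trace:
Allowed set {0,1,2,3,5,7,8}
Reach set: {0,1,3,5,8}
  0: ✓
  1: ✓
  3: ✓
  5: ✓
  8: ✓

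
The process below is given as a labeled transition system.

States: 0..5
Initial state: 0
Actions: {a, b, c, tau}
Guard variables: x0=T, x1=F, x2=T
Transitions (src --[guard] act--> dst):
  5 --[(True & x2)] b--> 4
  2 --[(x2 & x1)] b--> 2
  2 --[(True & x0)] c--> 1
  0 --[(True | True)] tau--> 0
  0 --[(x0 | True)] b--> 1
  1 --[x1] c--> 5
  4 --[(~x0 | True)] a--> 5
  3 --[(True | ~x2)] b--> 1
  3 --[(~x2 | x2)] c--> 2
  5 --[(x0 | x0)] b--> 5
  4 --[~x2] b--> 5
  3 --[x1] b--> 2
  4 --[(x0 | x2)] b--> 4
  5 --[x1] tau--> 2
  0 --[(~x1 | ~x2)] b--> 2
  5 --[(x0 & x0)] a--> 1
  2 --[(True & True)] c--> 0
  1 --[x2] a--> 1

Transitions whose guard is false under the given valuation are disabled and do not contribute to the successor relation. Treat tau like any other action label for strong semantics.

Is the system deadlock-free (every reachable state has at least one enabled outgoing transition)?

Reach set: {0,1,2}
  0: b→1  b→2  tau→0  [3 out]
  1: a→1  [1 out]
  2: c→0  c→1  [2 out]

Answer: DEADLOCK-FREE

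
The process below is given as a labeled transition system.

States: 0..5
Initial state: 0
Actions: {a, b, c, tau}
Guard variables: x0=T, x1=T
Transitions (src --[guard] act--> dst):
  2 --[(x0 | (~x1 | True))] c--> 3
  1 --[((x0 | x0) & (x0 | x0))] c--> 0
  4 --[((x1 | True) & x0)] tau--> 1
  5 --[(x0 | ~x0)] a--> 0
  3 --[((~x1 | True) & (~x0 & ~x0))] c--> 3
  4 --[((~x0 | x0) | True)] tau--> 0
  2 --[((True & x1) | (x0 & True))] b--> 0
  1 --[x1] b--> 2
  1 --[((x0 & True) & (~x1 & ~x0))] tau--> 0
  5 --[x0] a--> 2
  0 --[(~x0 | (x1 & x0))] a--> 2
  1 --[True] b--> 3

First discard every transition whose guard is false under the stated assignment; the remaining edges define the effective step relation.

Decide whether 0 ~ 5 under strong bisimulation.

Answer: NOT BISIMILAR

Analysis:
Compute ~ classes (split until stable):
  round 0: {{0,1,2,3,4,5}}
  round 1: {{0,5},{1,2},{3},{4}}
  round 2: {{0},{1},{2},{3},{4},{5}}
6 equivalence class(es) (converged in 3)
class of 0: {0}; class of 5: {5}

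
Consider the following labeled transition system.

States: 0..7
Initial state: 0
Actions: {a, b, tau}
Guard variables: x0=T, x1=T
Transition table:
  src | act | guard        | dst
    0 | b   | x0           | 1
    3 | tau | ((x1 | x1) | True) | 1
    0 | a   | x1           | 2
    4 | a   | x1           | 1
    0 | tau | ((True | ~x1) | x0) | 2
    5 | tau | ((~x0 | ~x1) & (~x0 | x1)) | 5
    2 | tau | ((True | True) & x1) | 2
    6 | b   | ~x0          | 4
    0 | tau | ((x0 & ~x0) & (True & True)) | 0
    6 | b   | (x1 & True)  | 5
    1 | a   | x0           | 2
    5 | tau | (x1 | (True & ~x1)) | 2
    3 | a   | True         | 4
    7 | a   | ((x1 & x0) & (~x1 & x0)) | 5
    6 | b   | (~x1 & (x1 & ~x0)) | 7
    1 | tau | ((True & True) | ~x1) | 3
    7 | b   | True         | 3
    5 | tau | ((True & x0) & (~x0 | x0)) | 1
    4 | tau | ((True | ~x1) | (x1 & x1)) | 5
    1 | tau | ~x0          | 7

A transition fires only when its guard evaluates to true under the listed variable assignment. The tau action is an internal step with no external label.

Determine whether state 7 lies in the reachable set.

Answer: UNREACHABLE

Working:
Guard filter leaves 14 enabled edge(s).
L0 = {0}
L1 = {1,2}  now seen {0,1,2}
L2 = {3}  now seen {0,1,2,3}
L3 = {4}  now seen {0,1,2,3,4}
L4 = {5}  now seen {0,1,2,3,4,5}
R = {0,1,2,3,4,5}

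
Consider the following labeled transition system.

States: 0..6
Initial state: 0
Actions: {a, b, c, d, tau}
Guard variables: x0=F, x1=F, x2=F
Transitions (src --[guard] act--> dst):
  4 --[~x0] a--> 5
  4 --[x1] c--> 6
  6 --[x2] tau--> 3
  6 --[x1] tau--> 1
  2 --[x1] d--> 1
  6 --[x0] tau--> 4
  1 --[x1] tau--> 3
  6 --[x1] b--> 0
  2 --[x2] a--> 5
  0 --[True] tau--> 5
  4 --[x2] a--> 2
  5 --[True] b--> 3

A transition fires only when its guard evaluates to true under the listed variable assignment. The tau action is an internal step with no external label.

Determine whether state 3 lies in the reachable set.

After dropping false guards: 3 live edges.
depth 0: {0}
depth 1: {5}  total {0,5}
depth 2: {3}  total {0,3,5}
Reachable = {0,3,5}
Path to 3: tau·b

Answer: REACHABLE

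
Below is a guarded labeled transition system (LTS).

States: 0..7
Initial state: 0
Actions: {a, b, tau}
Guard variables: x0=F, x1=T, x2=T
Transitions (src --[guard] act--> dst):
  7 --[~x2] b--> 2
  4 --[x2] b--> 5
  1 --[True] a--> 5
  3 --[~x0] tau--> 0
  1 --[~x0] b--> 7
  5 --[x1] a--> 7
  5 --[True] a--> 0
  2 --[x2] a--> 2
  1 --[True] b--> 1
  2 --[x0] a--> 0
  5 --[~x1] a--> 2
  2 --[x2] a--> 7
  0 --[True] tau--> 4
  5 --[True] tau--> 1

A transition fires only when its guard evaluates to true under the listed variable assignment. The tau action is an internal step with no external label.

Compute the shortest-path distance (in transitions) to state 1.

BFS to 1:
  L0 = {0}
  L1 = {4}
  L2 = {5}
  L3 = {1,7}
first hit 1 at d=3 via tau·b·tau

Answer: 3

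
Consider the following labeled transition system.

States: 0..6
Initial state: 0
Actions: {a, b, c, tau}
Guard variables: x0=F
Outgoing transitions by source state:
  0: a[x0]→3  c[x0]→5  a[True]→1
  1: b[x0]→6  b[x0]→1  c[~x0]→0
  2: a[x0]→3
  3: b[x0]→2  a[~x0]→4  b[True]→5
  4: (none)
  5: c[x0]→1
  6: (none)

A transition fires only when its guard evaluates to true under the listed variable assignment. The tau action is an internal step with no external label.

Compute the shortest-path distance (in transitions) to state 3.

BFS to 3:
  Layer 0: {0}
  Layer 1: {1}
3 never appears.

Answer: UNREACHABLE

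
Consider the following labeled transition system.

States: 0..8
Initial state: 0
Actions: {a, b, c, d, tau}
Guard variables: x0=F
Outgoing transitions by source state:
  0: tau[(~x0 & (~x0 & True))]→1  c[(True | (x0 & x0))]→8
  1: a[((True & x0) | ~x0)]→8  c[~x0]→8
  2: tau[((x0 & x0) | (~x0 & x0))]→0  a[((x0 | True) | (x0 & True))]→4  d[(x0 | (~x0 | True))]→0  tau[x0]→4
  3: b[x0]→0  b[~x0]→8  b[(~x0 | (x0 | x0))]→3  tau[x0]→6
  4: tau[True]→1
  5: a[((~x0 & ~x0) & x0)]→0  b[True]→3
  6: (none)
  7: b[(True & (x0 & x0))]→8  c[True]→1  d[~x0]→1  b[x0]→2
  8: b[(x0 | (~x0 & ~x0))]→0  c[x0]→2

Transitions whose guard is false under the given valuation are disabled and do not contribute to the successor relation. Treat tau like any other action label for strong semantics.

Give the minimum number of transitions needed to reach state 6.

Breadth-first toward 6:
  L0 = {0}
  L1 = {1,8}
6 never appears.

Answer: UNREACHABLE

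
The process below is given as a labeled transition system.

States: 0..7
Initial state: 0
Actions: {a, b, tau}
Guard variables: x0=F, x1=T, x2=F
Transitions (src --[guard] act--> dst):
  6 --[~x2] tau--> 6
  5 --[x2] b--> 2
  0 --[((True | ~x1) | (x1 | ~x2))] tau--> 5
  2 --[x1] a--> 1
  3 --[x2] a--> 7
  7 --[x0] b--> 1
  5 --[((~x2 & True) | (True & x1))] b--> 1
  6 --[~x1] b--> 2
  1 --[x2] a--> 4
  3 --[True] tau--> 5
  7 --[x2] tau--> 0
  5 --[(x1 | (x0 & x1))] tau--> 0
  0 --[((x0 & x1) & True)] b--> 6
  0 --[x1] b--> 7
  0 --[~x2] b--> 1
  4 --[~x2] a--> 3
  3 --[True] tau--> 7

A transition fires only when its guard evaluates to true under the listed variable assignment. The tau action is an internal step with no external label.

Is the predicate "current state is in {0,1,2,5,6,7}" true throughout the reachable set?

Allowed set {0,1,2,5,6,7}
R = {0,1,5,7}
  0: ok
  1: ok
  5: ok
  7: ok

Answer: INVARIANT HOLDS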